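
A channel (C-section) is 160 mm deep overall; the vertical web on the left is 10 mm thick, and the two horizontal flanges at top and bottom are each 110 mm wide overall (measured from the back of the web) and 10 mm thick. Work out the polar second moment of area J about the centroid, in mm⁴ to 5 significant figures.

J ≈ 1.9049 × 10⁷ mm⁴

Treat the section as a set of non-overlapping primitives; coordinates are from the bounding-box lower-left.
Web: 10 × 160, A = 1 600 mm², y = 80 mm, Ī = 3 413 333 mm⁴.
Top flange (beyond web): 100 × 10, A = 1 000 mm², y = 155 mm, Ī = 8333.333 mm⁴.
Bottom flange (beyond web): 100 × 10, A = 1 000 mm², y = 5 mm, Ī = 8333.333 mm⁴.
By symmetry the centroid is at mid-height, ȳ = 80 mm.
Transfer each piece to the centroidal x-axis using Ī + A·d² with d = y − 80:
  web: d = 0 mm → contributes +3 413 333 mm⁴
  top flange (beyond web): d = 75 mm → contributes +5 633 333 mm⁴
  bottom flange (beyond web): d = -75 mm → contributes +5 633 333 mm⁴
Total I = 14 680 000 mm⁴.
For the y-axis: x̄ = 35.55556 mm.
Repeating about the centroidal y-axis gives I_y = 4 368 889 mm⁴.
Polar second moment: J = I_x + I_y = 19 048 889 mm⁴.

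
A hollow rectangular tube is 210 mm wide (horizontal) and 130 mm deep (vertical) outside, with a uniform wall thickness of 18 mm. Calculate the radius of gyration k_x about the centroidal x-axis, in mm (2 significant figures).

Treat the section as a set of non-overlapping primitives; coordinates are from the bounding-box lower-left.
Outer rectangle: 210 × 130, A = 27 300 mm², y = 65 mm, Ī = 38 447 500 mm⁴.
Inner void (subtracted): 174 × 94, A = 16 356 mm², y = 65 mm, Ī = 12 043 468 mm⁴.
By symmetry the centroid is at mid-height, ȳ = 65 mm.
All pieces are centred on the centroidal x-axis, so I = ΣĪ (holes subtracted) = 26 404 032 mm⁴.
Radius of gyration: k = √(I/A) = √(26 404 032 / 10 944) = 49.12 mm.

k_x ≈ 49 mm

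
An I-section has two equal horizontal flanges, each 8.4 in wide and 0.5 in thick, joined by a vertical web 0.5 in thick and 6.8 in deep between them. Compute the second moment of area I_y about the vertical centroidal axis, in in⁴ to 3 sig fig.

I_y ≈ 49.5 in⁴

Treat the section as a set of non-overlapping primitives; coordinates are from the bounding-box lower-left.
Bottom flange: 8.4 × 0.5, A = 4.2 in², x = 4.2 in, Ī = 24.696 in⁴.
Web: 0.5 × 6.8, A = 3.4 in², x = 4.2 in, Ī = 0.070833 in⁴.
Top flange: 8.4 × 0.5, A = 4.2 in², x = 4.2 in, Ī = 24.696 in⁴.
By symmetry the centroid is at mid-width, x̄ = 4.2 in.
All pieces are centred on the vertical centroidal axis, so I = ΣĪ = 49.463 in⁴.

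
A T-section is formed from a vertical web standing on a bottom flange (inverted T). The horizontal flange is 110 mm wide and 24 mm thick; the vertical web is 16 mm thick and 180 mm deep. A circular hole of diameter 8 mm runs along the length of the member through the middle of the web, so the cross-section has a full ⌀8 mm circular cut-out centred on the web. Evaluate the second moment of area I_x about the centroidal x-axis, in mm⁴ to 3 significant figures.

Split into non-overlapping primitives; take the origin at the lower-left of the bounding box.
Flange: 110 × 24, A = 2 640 mm², y = 12 mm, Ī = 126 720 mm⁴.
Web: 16 × 180, A = 2 880 mm², y = 114 mm, Ī = 7 776 000 mm⁴.
Hole (subtracted): ⌀8, A = 50.265 mm², y = 114 mm, Ī = 201.06 mm⁴.
Centroid: ȳ = ΣA·y / ΣA = 64.769 mm.
Transfer each piece to the centroidal x-axis using Ī + A·d² with d = y − 64.769:
  flange: d = -52.769 mm → contributes +7 478 003 mm⁴
  web: d = 49.231 mm → contributes +14 756 205 mm⁴
  hole: d = 49.231 mm → contributes −122 029 mm⁴
Total I = 22 112 180 mm⁴.

I_x ≈ 2.21 × 10⁷ mm⁴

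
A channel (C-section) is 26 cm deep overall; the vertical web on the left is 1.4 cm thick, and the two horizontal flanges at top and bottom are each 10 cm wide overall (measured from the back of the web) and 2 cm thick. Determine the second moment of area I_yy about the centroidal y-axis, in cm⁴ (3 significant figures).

I_yy ≈ 660 cm⁴

Split into non-overlapping primitives; take the origin at the lower-left of the bounding box.
Web: 1.4 × 26, A = 36.4 cm², x = 0.7 cm, Ī = 5.9453 cm⁴.
Top flange (beyond web): 8.6 × 2, A = 17.2 cm², x = 5.7 cm, Ī = 106.01 cm⁴.
Bottom flange (beyond web): 8.6 × 2, A = 17.2 cm², x = 5.7 cm, Ī = 106.01 cm⁴.
Centroid: x̄ = ΣA·x / ΣA = 3.1294 cm.
Transfer each piece to the centroidal y-axis using Ī + A·d² with d = x − 3.1294:
  web: d = -2.4294 cm → contributes +220.77 cm⁴
  top flange (beyond web): d = 2.5706 cm → contributes +219.67 cm⁴
  bottom flange (beyond web): d = 2.5706 cm → contributes +219.67 cm⁴
Total I = 660.11 cm⁴.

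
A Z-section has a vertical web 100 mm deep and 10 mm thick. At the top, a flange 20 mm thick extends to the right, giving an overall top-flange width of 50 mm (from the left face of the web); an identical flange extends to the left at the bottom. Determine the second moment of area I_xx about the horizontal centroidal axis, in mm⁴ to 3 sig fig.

I_xx ≈ 3.45 × 10⁶ mm⁴

Decompose the section into non-overlapping parts with the origin at the bottom-left of its bounding rectangle.
Web: 10 × 100, A = 1 000 mm², y = 50 mm, Ī = 833 333 mm⁴.
Top flange (beyond web): 40 × 20, A = 800 mm², y = 90 mm, Ī = 26 667 mm⁴.
Bottom flange (beyond web): 40 × 20, A = 800 mm², y = 10 mm, Ī = 26 667 mm⁴.
Centroid: ȳ = ΣA·y / ΣA = 50 mm.
Transfer each piece to the horizontal centroidal axis using Ī + A·d² with d = y − 50:
  web: d = 0 mm → contributes +833 333 mm⁴
  top flange (beyond web): d = 40 mm → contributes +1 306 667 mm⁴
  bottom flange (beyond web): d = -40 mm → contributes +1 306 667 mm⁴
Total I = 3 446 667 mm⁴.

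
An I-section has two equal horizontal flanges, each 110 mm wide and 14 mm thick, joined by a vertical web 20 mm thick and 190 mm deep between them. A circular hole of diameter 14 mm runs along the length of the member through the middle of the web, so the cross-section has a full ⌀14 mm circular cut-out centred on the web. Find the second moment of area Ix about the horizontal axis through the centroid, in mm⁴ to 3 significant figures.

Ix ≈ 4.35 × 10⁷ mm⁴

Split into non-overlapping primitives; take the origin at the lower-left of the bounding box.
Bottom flange: 110 × 14, A = 1 540 mm², y = 7 mm, Ī = 25 153 mm⁴.
Web: 20 × 190, A = 3 800 mm², y = 109 mm, Ī = 11 431 667 mm⁴.
Top flange: 110 × 14, A = 1 540 mm², y = 211 mm, Ī = 25 153 mm⁴.
Hole (subtracted): ⌀14, A = 153.94 mm², y = 109 mm, Ī = 1885.7 mm⁴.
By symmetry the centroid is at mid-height, ȳ = 109 mm.
Transfer each piece to the horizontal axis through the centroid using Ī + A·d² with d = y − 109:
  bottom flange: d = -102 mm → contributes +16 047 313 mm⁴
  web: d = 0 mm → contributes +11 431 667 mm⁴
  top flange: d = 102 mm → contributes +16 047 313 mm⁴
  hole: d = 0 mm → contributes −1885.7 mm⁴
Total I = 43 524 408 mm⁴.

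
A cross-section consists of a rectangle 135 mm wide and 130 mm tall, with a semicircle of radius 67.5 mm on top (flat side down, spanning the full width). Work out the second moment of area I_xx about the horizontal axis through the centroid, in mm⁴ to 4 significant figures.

Decompose the section into non-overlapping parts with the origin at the bottom-left of its bounding rectangle.
Rectangular body: 135 × 130, A = 17 550 mm², y = 65 mm, Ī = 24 716 250 mm⁴.
Semicircular cap: semicircle r = 67.5, A = 7156.94 mm², y = 158.648 mm, Ī = 2 278 490 mm⁴.
Centroid: ȳ = ΣA·y / ΣA = 92.1273 mm.
Transfer each piece to the horizontal axis through the centroid using Ī + A·d² with d = y − 92.1273:
  rectangular body: d = -27.1273 mm → contributes +37 631 119 mm⁴
  semicircular cap: d = 66.5206 mm → contributes +33 947 881 mm⁴
Total I = 71 579 000 mm⁴.

I_xx ≈ 7.158 × 10⁷ mm⁴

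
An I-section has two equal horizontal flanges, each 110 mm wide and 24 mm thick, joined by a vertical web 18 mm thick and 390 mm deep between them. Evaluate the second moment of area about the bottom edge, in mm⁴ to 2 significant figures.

Split into non-overlapping primitives; take the origin at the lower-left of the bounding box.
Bottom flange: 110 × 24, A = 2 640 mm², y = 12 mm, Ī = 126 720 mm⁴.
Web: 18 × 390, A = 7 020 mm², y = 219 mm, Ī = 88 978 500 mm⁴.
Top flange: 110 × 24, A = 2 640 mm², y = 426 mm, Ī = 126 720 mm⁴.
Transfer each piece to the bottom edge using Ī + A·d² with d = y − 0:
  bottom flange: d = 12 mm → contributes +506 880 mm⁴
  web: d = 219 mm → contributes +425 664 720 mm⁴
  top flange: d = 426 mm → contributes +479 223 360 mm⁴
Total I = 905 394 960 mm⁴.

I_base ≈ 9.1 × 10⁸ mm⁴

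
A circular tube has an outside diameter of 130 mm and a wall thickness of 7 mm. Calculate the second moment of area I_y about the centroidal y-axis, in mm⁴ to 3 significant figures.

Decompose the section into non-overlapping parts with the origin at the bottom-left of its bounding rectangle.
Outer circle: ⌀130, A = 13 273 mm², x = 65 mm, Ī = 14 019 848 mm⁴.
Bore (subtracted): ⌀116, A = 10 568 mm², x = 65 mm, Ī = 8 887 955 mm⁴.
By symmetry the centroid is at mid-width, x̄ = 65 mm.
All pieces are centred on the centroidal y-axis, so I = ΣĪ (holes subtracted) = 5 131 893 mm⁴.

I_y ≈ 5.13 × 10⁶ mm⁴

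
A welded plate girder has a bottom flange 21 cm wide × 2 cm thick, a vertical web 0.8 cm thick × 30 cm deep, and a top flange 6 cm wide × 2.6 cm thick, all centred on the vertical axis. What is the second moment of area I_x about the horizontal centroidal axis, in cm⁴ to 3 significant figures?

Decompose the section into non-overlapping parts with the origin at the bottom-left of its bounding rectangle.
Bottom plate: 21 × 2, A = 42 cm², y = 1 cm, Ī = 14 cm⁴.
Web plate: 0.8 × 30, A = 24 cm², y = 17 cm, Ī = 1 800 cm⁴.
Top plate: 6 × 2.6, A = 15.6 cm², y = 33.3 cm, Ī = 8.788 cm⁴.
Centroid: ȳ = ΣA·y / ΣA = 11.881 cm.
Transfer each piece to the horizontal centroidal axis using Ī + A·d² with d = y − 11.881:
  bottom plate: d = -10.881 cm → contributes +4986.5 cm⁴
  web plate: d = 5.1191 cm → contributes +2428.9 cm⁴
  top plate: d = 21.419 cm → contributes +7165.7 cm⁴
Total I = 14 581 cm⁴.

I_x ≈ 1.46 × 10⁴ cm⁴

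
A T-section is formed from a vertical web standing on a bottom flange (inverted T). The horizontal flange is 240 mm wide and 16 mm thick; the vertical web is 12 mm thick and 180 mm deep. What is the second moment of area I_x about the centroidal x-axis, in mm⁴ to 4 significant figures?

Split into non-overlapping primitives; take the origin at the lower-left of the bounding box.
Flange: 240 × 16, A = 3 840 mm², y = 8 mm, Ī = 81 920 mm⁴.
Web: 12 × 180, A = 2 160 mm², y = 106 mm, Ī = 5 832 000 mm⁴.
Centroid: ȳ = ΣA·y / ΣA = 43.28 mm.
Transfer each piece to the centroidal x-axis using Ī + A·d² with d = y − 43.28:
  flange: d = -35.28 mm → contributes +4 861 485 mm⁴
  web: d = 62.72 mm → contributes +14 329 005 mm⁴
Total I = 19 190 490 mm⁴.

I_x ≈ 1.919 × 10⁷ mm⁴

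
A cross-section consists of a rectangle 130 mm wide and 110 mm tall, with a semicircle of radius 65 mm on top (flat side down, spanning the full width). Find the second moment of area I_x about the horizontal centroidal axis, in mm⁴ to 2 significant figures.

Treat the section as a set of non-overlapping primitives; coordinates are from the bounding-box lower-left.
Rectangular body: 130 × 110, A = 14 300 mm², y = 55 mm, Ī = 14 419 167 mm⁴.
Semicircular cap: semicircle r = 65, A = 6 637 mm², y = 137.6 mm, Ī = 1 959 230 mm⁴.
Centroid: ȳ = ΣA·y / ΣA = 81.18 mm.
Transfer each piece to the horizontal centroidal axis using Ī + A·d² with d = y − 81.18:
  rectangular body: d = -26.18 mm → contributes +24 219 440 mm⁴
  semicircular cap: d = 56.41 mm → contributes +23 076 007 mm⁴
Total I = 47 295 447 mm⁴.

I_x ≈ 4.7 × 10⁷ mm⁴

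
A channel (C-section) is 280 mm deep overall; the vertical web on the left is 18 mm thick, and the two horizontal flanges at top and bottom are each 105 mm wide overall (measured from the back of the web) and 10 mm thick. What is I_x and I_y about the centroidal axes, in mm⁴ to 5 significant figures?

I_x ≈ 6.4654 × 10⁷ mm⁴, I_y ≈ 4.7987 × 10⁶ mm⁴

Split into non-overlapping primitives; take the origin at the lower-left of the bounding box.
Web: 18 × 280, A = 5 040 mm², y = 140 mm, Ī = 32 928 000 mm⁴.
Top flange (beyond web): 87 × 10, A = 870 mm², y = 275 mm, Ī = 7 250 mm⁴.
Bottom flange (beyond web): 87 × 10, A = 870 mm², y = 5 mm, Ī = 7 250 mm⁴.
By symmetry the centroid is at mid-height, ȳ = 140 mm.
Transfer each piece to the centroidal x-axis using Ī + A·d² with d = y − 140:
  web: d = 0 mm → contributes +32 928 000 mm⁴
  top flange (beyond web): d = 135 mm → contributes +15 863 000 mm⁴
  bottom flange (beyond web): d = -135 mm → contributes +15 863 000 mm⁴
Total I = 64 654 000 mm⁴.
For the y-axis: x̄ = 22.47345 mm.
Repeating about the centroidal y-axis gives I_y = 4 798 660 mm⁴.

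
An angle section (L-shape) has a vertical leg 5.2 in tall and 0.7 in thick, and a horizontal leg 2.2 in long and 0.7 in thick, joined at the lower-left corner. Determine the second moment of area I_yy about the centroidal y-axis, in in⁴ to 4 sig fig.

I_yy ≈ 1.332 in⁴

Split into non-overlapping primitives; take the origin at the lower-left of the bounding box.
Vertical leg: 0.7 × 5.2, A = 3.64 in², x = 0.35 in, Ī = 0.148633 in⁴.
Horizontal leg (remainder): 1.5 × 0.7, A = 1.05 in², x = 1.45 in, Ī = 0.196875 in⁴.
Centroid: x̄ = ΣA·x / ΣA = 0.596269 in.
Transfer each piece to the centroidal y-axis using Ī + A·d² with d = x − 0.596269:
  vertical leg: d = -0.246269 in → contributes +0.369393 in⁴
  horizontal leg (remainder): d = 0.853731 in → contributes +0.962175 in⁴
Total I = 1.33157 in⁴.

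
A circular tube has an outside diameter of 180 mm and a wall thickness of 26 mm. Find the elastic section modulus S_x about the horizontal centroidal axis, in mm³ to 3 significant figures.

Treat the section as a set of non-overlapping primitives; coordinates are from the bounding-box lower-left.
Outer circle: ⌀180, A = 25 447 mm², y = 90 mm, Ī = 51 529 974 mm⁴.
Bore (subtracted): ⌀128, A = 12 868 mm², y = 90 mm, Ī = 13 176 795 mm⁴.
By symmetry the centroid is at mid-height, ȳ = 90 mm.
All pieces are centred on the horizontal centroidal axis, so I = ΣĪ (holes subtracted) = 38 353 179 mm⁴.
Extreme fibre distance c = 90 mm; S = I/c = 426 146 mm³.

S_x ≈ 4.26 × 10⁵ mm³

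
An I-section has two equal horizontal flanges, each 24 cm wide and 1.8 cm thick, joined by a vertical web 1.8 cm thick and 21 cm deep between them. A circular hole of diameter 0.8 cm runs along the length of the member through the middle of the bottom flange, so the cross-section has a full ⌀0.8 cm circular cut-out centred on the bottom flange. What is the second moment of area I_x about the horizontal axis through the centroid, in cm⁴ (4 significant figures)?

I_x ≈ 1.258 × 10⁴ cm⁴

Break the section into simple shapes (no overlaps), measuring from the bottom-left corner of the bounding box.
Bottom flange: 24 × 1.8, A = 43.2 cm², y = 0.9 cm, Ī = 11.664 cm⁴.
Web: 1.8 × 21, A = 37.8 cm², y = 12.3 cm, Ī = 1389.15 cm⁴.
Top flange: 24 × 1.8, A = 43.2 cm², y = 23.7 cm, Ī = 11.664 cm⁴.
Hole (subtracted): ⌀0.8, A = 0.502655 cm², y = 0.9 cm, Ī = 0.0201062 cm⁴.
Centroid: ȳ = ΣA·y / ΣA = 12.3463 cm.
Transfer each piece to the horizontal axis through the centroid using Ī + A·d² with d = y − 12.3463:
  bottom flange: d = -11.4463 cm → contributes +5671.66 cm⁴
  web: d = -0.0463249 cm → contributes +1389.23 cm⁴
  top flange: d = 11.3537 cm → contributes +5580.4 cm⁴
  hole: d = -11.4463 cm → contributes −65.8771 cm⁴
Total I = 12575.4 cm⁴.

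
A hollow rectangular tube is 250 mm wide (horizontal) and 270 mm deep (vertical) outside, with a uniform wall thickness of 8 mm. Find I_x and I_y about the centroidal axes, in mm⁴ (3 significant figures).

I_x ≈ 9.05 × 10⁷ mm⁴, I_y ≈ 8.04 × 10⁷ mm⁴

Decompose the section into non-overlapping parts with the origin at the bottom-left of its bounding rectangle.
Outer rectangle: 250 × 270, A = 67 500 mm², y = 135 mm, Ī = 410 062 500 mm⁴.
Inner void (subtracted): 234 × 254, A = 59 436 mm², y = 135 mm, Ī = 319 547 748 mm⁴.
By symmetry the centroid is at mid-height, ȳ = 135 mm.
All pieces are centred on the centroidal x-axis, so I = ΣĪ (holes subtracted) = 90 514 752 mm⁴.
Repeating about the centroidal y-axis gives I_y = 80 356 032 mm⁴.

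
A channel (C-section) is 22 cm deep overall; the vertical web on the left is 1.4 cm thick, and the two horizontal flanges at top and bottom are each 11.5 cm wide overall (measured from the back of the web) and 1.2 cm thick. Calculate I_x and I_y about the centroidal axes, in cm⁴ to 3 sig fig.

Break the section into simple shapes (no overlaps), measuring from the bottom-left corner of the bounding box.
Web: 1.4 × 22, A = 30.8 cm², y = 11 cm, Ī = 1242.3 cm⁴.
Top flange (beyond web): 10.1 × 1.2, A = 12.12 cm², y = 21.4 cm, Ī = 1.4544 cm⁴.
Bottom flange (beyond web): 10.1 × 1.2, A = 12.12 cm², y = 0.6 cm, Ī = 1.4544 cm⁴.
By symmetry the centroid is at mid-height, ȳ = 11 cm.
Transfer each piece to the centroidal x-axis using Ī + A·d² with d = y − 11:
  web: d = 0 cm → contributes +1242.3 cm⁴
  top flange (beyond web): d = 10.4 cm → contributes +1312.4 cm⁴
  bottom flange (beyond web): d = -10.4 cm → contributes +1312.4 cm⁴
Total I = 3 867 cm⁴.
For the y-axis: x̄ = 3.2323 cm.
Repeating about the centroidal y-axis gives I_y = 659.57 cm⁴.

I_x ≈ 3870 cm⁴, I_y ≈ 660 cm⁴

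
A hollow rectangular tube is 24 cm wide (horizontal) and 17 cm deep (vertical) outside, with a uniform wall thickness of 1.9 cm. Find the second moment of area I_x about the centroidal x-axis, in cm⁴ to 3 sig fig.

I_x ≈ 5950 cm⁴

Treat the section as a set of non-overlapping primitives; coordinates are from the bounding-box lower-left.
Outer rectangle: 24 × 17, A = 408 cm², y = 8.5 cm, Ī = 9 826 cm⁴.
Inner void (subtracted): 20.2 × 13.2, A = 266.64 cm², y = 8.5 cm, Ī = 3871.6 cm⁴.
By symmetry the centroid is at mid-height, ȳ = 8.5 cm.
All pieces are centred on the centroidal x-axis, so I = ΣĪ (holes subtracted) = 5954.4 cm⁴.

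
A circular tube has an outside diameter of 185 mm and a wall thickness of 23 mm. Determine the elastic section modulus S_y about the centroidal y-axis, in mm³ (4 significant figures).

Split into non-overlapping primitives; take the origin at the lower-left of the bounding box.
Outer circle: ⌀185, A = 26880.3 mm², x = 92.5 mm, Ī = 57 498 539 mm⁴.
Bore (subtracted): ⌀139, A = 15174.7 mm², x = 92.5 mm, Ī = 18 324 372 mm⁴.
By symmetry the centroid is at mid-width, x̄ = 92.5 mm.
All pieces are centred on the centroidal y-axis, so I = ΣĪ (holes subtracted) = 39 174 167 mm⁴.
Extreme fibre distance c = 92.5 mm; S = I/c = 423 505 mm³.

S_y ≈ 4.235 × 10⁵ mm³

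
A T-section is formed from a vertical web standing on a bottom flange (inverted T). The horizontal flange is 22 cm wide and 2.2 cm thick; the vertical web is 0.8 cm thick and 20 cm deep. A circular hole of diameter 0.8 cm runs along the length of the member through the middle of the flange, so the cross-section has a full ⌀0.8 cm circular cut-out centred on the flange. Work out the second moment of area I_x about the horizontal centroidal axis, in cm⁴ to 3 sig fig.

Treat the section as a set of non-overlapping primitives; coordinates are from the bounding-box lower-left.
Flange: 22 × 2.2, A = 48.4 cm², y = 1.1 cm, Ī = 19.521 cm⁴.
Web: 0.8 × 20, A = 16 cm², y = 12.2 cm, Ī = 533.33 cm⁴.
Hole (subtracted): ⌀0.8, A = 0.50265 cm², y = 1.1 cm, Ī = 0.020106 cm⁴.
Centroid: ȳ = ΣA·y / ΣA = 3.8795 cm.
Transfer each piece to the horizontal centroidal axis using Ī + A·d² with d = y − 3.8795:
  flange: d = -2.7795 cm → contributes +393.43 cm⁴
  web: d = 8.3205 cm → contributes +1 641 cm⁴
  hole: d = -2.7795 cm → contributes −3.9033 cm⁴
Total I = 2030.6 cm⁴.

I_x ≈ 2030 cm⁴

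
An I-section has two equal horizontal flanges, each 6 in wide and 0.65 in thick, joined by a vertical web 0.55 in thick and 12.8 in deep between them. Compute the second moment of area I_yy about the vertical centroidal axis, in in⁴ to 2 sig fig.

I_yy ≈ 24 in⁴

Break the section into simple shapes (no overlaps), measuring from the bottom-left corner of the bounding box.
Bottom flange: 6 × 0.65, A = 3.9 in², x = 3 in, Ī = 11.7 in⁴.
Web: 0.55 × 12.8, A = 7.04 in², x = 3 in, Ī = 0.1775 in⁴.
Top flange: 6 × 0.65, A = 3.9 in², x = 3 in, Ī = 11.7 in⁴.
By symmetry the centroid is at mid-width, x̄ = 3 in.
All pieces are centred on the vertical centroidal axis, so I = ΣĪ = 23.58 in⁴.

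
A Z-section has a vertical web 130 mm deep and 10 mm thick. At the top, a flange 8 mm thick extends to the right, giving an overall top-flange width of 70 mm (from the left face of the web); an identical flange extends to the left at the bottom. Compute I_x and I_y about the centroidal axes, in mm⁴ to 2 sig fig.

Split into non-overlapping primitives; take the origin at the lower-left of the bounding box.
Web: 10 × 130, A = 1 300 mm², y = 65 mm, Ī = 1 830 833 mm⁴.
Top flange (beyond web): 60 × 8, A = 480 mm², y = 126 mm, Ī = 2 560 mm⁴.
Bottom flange (beyond web): 60 × 8, A = 480 mm², y = 4 mm, Ī = 2 560 mm⁴.
Centroid: ȳ = ΣA·y / ΣA = 65 mm.
Transfer each piece to the centroidal x-axis using Ī + A·d² with d = y − 65:
  web: d = 0 mm → contributes +1 830 833 mm⁴
  top flange (beyond web): d = 61 mm → contributes +1 788 640 mm⁴
  bottom flange (beyond web): d = -61 mm → contributes +1 788 640 mm⁴
Total I = 5 408 113 mm⁴.
For the y-axis: x̄ = 65 mm.
Repeating about the centroidal y-axis gives I_y = 1 474 833 mm⁴.

I_x ≈ 5.4 × 10⁶ mm⁴, I_y ≈ 1.5 × 10⁶ mm⁴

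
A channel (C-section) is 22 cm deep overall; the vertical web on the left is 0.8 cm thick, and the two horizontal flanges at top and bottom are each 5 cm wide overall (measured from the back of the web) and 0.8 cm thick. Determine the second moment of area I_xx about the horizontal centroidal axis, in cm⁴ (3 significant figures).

Decompose the section into non-overlapping parts with the origin at the bottom-left of its bounding rectangle.
Web: 0.8 × 22, A = 17.6 cm², y = 11 cm, Ī = 709.87 cm⁴.
Top flange (beyond web): 4.2 × 0.8, A = 3.36 cm², y = 21.6 cm, Ī = 0.1792 cm⁴.
Bottom flange (beyond web): 4.2 × 0.8, A = 3.36 cm², y = 0.4 cm, Ī = 0.1792 cm⁴.
By symmetry the centroid is at mid-height, ȳ = 11 cm.
Transfer each piece to the horizontal centroidal axis using Ī + A·d² with d = y − 11:
  web: d = 0 cm → contributes +709.87 cm⁴
  top flange (beyond web): d = 10.6 cm → contributes +377.71 cm⁴
  bottom flange (beyond web): d = -10.6 cm → contributes +377.71 cm⁴
Total I = 1465.3 cm⁴.

I_xx ≈ 1470 cm⁴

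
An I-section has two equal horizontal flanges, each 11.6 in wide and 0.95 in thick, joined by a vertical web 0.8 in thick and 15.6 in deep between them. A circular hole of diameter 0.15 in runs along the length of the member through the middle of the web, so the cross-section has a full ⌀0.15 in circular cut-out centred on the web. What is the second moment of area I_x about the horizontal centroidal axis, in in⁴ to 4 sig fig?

Break the section into simple shapes (no overlaps), measuring from the bottom-left corner of the bounding box.
Bottom flange: 11.6 × 0.95, A = 11.02 in², y = 0.475 in, Ī = 0.828796 in⁴.
Web: 0.8 × 15.6, A = 12.48 in², y = 8.75 in, Ī = 253.094 in⁴.
Top flange: 11.6 × 0.95, A = 11.02 in², y = 17.025 in, Ī = 0.828796 in⁴.
Hole (subtracted): ⌀0.15, A = 0.0176715 in², y = 8.75 in, Ī = 0.0000248505 in⁴.
By symmetry the centroid is at mid-height, ȳ = 8.75 in.
Transfer each piece to the horizontal centroidal axis using Ī + A·d² with d = y − 8.75:
  bottom flange: d = -8.275 in → contributes +755.43 in⁴
  web: d = 0 in → contributes +253.094 in⁴
  top flange: d = 8.275 in → contributes +755.43 in⁴
  hole: d = 0 in → contributes −0.0000248505 in⁴
Total I = 1763.95 in⁴.

I_x ≈ 1764 in⁴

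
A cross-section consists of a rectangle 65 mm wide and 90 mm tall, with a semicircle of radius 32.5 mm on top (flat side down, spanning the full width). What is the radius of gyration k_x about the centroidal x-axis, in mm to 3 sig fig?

Decompose the section into non-overlapping parts with the origin at the bottom-left of its bounding rectangle.
Rectangular body: 65 × 90, A = 5 850 mm², y = 45 mm, Ī = 3 948 750 mm⁴.
Semicircular cap: semicircle r = 32.5, A = 1659.2 mm², y = 103.79 mm, Ī = 122 452 mm⁴.
Centroid: ȳ = ΣA·y / ΣA = 57.99 mm.
Transfer each piece to the centroidal x-axis using Ī + A·d² with d = y − 57.99:
  rectangular body: d = -12.99 mm → contributes +4 935 949 mm⁴
  semicircular cap: d = 45.803 mm → contributes +3 603 211 mm⁴
Total I = 8 539 160 mm⁴.
Radius of gyration: k = √(I/A) = √(8 539 160 / 7509.2) = 33.722 mm.

k_x ≈ 33.7 mm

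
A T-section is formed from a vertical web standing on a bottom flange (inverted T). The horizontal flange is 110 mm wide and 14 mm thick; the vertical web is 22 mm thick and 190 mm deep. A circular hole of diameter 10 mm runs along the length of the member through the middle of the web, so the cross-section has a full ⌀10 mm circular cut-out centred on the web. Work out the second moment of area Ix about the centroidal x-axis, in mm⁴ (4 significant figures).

Decompose the section into non-overlapping parts with the origin at the bottom-left of its bounding rectangle.
Flange: 110 × 14, A = 1 540 mm², y = 7 mm, Ī = 25153.3 mm⁴.
Web: 22 × 190, A = 4 180 mm², y = 109 mm, Ī = 12 574 833 mm⁴.
Hole (subtracted): ⌀10, A = 78.5398 mm², y = 109 mm, Ī = 490.874 mm⁴.
Centroid: ȳ = ΣA·y / ΣA = 81.1561 mm.
Transfer each piece to the centroidal x-axis using Ī + A·d² with d = y − 81.1561:
  flange: d = -74.1561 mm → contributes +8 493 819 mm⁴
  web: d = 27.8439 mm → contributes +15 815 505 mm⁴
  hole: d = 27.8439 mm → contributes −61381.2 mm⁴
Total I = 24 247 943 mm⁴.

Ix ≈ 2.425 × 10⁷ mm⁴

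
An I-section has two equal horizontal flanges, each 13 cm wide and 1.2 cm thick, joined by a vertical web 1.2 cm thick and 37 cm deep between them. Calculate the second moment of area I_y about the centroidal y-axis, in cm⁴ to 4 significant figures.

I_y ≈ 444.7 cm⁴

Break the section into simple shapes (no overlaps), measuring from the bottom-left corner of the bounding box.
Bottom flange: 13 × 1.2, A = 15.6 cm², x = 6.5 cm, Ī = 219.7 cm⁴.
Web: 1.2 × 37, A = 44.4 cm², x = 6.5 cm, Ī = 5.328 cm⁴.
Top flange: 13 × 1.2, A = 15.6 cm², x = 6.5 cm, Ī = 219.7 cm⁴.
By symmetry the centroid is at mid-width, x̄ = 6.5 cm.
All pieces are centred on the centroidal y-axis, so I = ΣĪ = 444.728 cm⁴.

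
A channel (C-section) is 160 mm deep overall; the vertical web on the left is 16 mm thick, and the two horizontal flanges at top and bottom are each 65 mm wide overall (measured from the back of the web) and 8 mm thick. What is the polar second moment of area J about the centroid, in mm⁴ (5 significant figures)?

J ≈ 1.0839 × 10⁷ mm⁴

Treat the section as a set of non-overlapping primitives; coordinates are from the bounding-box lower-left.
Web: 16 × 160, A = 2 560 mm², y = 80 mm, Ī = 5 461 333 mm⁴.
Top flange (beyond web): 49 × 8, A = 392 mm², y = 156 mm, Ī = 2090.667 mm⁴.
Bottom flange (beyond web): 49 × 8, A = 392 mm², y = 4 mm, Ī = 2090.667 mm⁴.
By symmetry the centroid is at mid-height, ȳ = 80 mm.
Transfer each piece to the centroidal x-axis using Ī + A·d² with d = y − 80:
  web: d = 0 mm → contributes +5 461 333 mm⁴
  top flange (beyond web): d = 76 mm → contributes +2 266 283 mm⁴
  bottom flange (beyond web): d = -76 mm → contributes +2 266 283 mm⁴
Total I = 9 993 899 mm⁴.
For the y-axis: x̄ = 15.61962 mm.
Repeating about the centroidal y-axis gives I_y = 845430.8 mm⁴.
Polar second moment: J = I_x + I_y = 10 839 329 mm⁴.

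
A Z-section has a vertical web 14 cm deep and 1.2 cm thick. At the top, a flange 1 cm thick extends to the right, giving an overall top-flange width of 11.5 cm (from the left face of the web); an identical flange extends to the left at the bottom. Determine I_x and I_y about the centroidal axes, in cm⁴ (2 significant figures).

Split into non-overlapping primitives; take the origin at the lower-left of the bounding box.
Web: 1.2 × 14, A = 16.8 cm², y = 7 cm, Ī = 274.4 cm⁴.
Top flange (beyond web): 10.3 × 1, A = 10.3 cm², y = 13.5 cm, Ī = 0.8583 cm⁴.
Bottom flange (beyond web): 10.3 × 1, A = 10.3 cm², y = 0.5 cm, Ī = 0.8583 cm⁴.
Centroid: ȳ = ΣA·y / ΣA = 7 cm.
Transfer each piece to the centroidal x-axis using Ī + A·d² with d = y − 7:
  web: d = 0 cm → contributes +274.4 cm⁴
  top flange (beyond web): d = 6.5 cm → contributes +436 cm⁴
  bottom flange (beyond web): d = -6.5 cm → contributes +436 cm⁴
Total I = 1 146 cm⁴.
For the y-axis: x̄ = 10.9 cm.
Repeating about the centroidal y-axis gives I_y = 865.2 cm⁴.

I_x ≈ 1100 cm⁴, I_y ≈ 870 cm⁴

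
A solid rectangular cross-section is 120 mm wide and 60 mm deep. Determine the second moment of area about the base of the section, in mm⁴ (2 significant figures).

I_base ≈ 8.6 × 10⁶ mm⁴

The section: 120 × 60, A = 7 200 mm², y = 30 mm, Ī = 2 160 000 mm⁴.
Transfer it to the bottom edge using Ī + A·d² with d = y − 0:
  the section: d = 30 mm → contributes +8 640 000 mm⁴
Total I = 8 640 000 mm⁴.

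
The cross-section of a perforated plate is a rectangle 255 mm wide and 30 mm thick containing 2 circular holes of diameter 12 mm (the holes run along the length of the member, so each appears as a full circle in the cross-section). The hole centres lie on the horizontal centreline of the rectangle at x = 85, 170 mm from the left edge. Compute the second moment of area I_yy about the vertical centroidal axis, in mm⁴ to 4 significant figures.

Break the section into simple shapes (no overlaps), measuring from the bottom-left corner of the bounding box.
Plate: 255 × 30, A = 7 650 mm², x = 127.5 mm, Ī = 41 453 438 mm⁴.
Hole 1 (subtracted): ⌀12, A = 113.097 mm², x = 85 mm, Ī = 1017.88 mm⁴.
Hole 2 (subtracted): ⌀12, A = 113.097 mm², x = 170 mm, Ī = 1017.88 mm⁴.
By symmetry the centroid is at mid-width, x̄ = 127.5 mm.
Transfer each piece to the vertical centroidal axis using Ī + A·d² with d = x − 127.5:
  plate: d = 0 mm → contributes +41 453 438 mm⁴
  hole 1: d = -42.5 mm → contributes −205 300 mm⁴
  hole 2: d = 42.5 mm → contributes −205 300 mm⁴
Total I = 41 042 838 mm⁴.

I_yy ≈ 4.104 × 10⁷ mm⁴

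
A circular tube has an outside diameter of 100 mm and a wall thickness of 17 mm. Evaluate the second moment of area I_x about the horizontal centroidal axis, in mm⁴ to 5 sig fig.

I_x ≈ 3.9773 × 10⁶ mm⁴

Decompose the section into non-overlapping parts with the origin at the bottom-left of its bounding rectangle.
Outer circle: ⌀100, A = 7853.982 mm², y = 50 mm, Ī = 4 908 739 mm⁴.
Bore (subtracted): ⌀66, A = 3421.194 mm², y = 50 mm, Ī = 931420.2 mm⁴.
By symmetry the centroid is at mid-height, ȳ = 50 mm.
All pieces are centred on the horizontal centroidal axis, so I = ΣĪ (holes subtracted) = 3 977 318 mm⁴.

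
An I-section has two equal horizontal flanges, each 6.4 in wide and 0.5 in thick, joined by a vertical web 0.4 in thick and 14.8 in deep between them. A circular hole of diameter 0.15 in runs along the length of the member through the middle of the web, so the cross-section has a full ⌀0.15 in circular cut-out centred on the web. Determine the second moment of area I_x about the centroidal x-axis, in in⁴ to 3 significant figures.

Treat the section as a set of non-overlapping primitives; coordinates are from the bounding-box lower-left.
Bottom flange: 6.4 × 0.5, A = 3.2 in², y = 0.25 in, Ī = 0.066667 in⁴.
Web: 0.4 × 14.8, A = 5.92 in², y = 7.9 in, Ī = 108.06 in⁴.
Top flange: 6.4 × 0.5, A = 3.2 in², y = 15.55 in, Ī = 0.066667 in⁴.
Hole (subtracted): ⌀0.15, A = 0.017671 in², y = 7.9 in, Ī = 0.00002485 in⁴.
By symmetry the centroid is at mid-height, ȳ = 7.9 in.
Transfer each piece to the centroidal x-axis using Ī + A·d² with d = y − 7.9:
  bottom flange: d = -7.65 in → contributes +187.34 in⁴
  web: d = 0 in → contributes +108.06 in⁴
  top flange: d = 7.65 in → contributes +187.34 in⁴
  hole: d = 0 in → contributes −0.00002485 in⁴
Total I = 482.74 in⁴.

I_x ≈ 483 in⁴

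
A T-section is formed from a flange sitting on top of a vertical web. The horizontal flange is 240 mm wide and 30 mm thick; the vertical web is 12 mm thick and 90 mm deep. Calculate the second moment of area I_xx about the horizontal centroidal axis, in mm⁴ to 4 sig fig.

I_xx ≈ 4.650 × 10⁶ mm⁴

Decompose the section into non-overlapping parts with the origin at the bottom-left of its bounding rectangle.
Flange: 240 × 30, A = 7 200 mm², y = 105 mm, Ī = 540 000 mm⁴.
Web: 12 × 90, A = 1 080 mm², y = 45 mm, Ī = 729 000 mm⁴.
Centroid: ȳ = ΣA·y / ΣA = 97.1739 mm.
Transfer each piece to the horizontal centroidal axis using Ī + A·d² with d = y − 97.1739:
  flange: d = 7.82609 mm → contributes +980 983 mm⁴
  web: d = -52.1739 mm → contributes +3 668 887 mm⁴
Total I = 4 649 870 mm⁴.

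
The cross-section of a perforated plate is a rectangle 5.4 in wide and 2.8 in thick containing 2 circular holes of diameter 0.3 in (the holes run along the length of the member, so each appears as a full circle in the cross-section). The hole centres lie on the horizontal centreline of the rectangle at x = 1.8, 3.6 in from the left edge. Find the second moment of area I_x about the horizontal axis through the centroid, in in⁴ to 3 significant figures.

I_x ≈ 9.88 in⁴

Split into non-overlapping primitives; take the origin at the lower-left of the bounding box.
Plate: 5.4 × 2.8, A = 15.12 in², y = 1.4 in, Ī = 9.8784 in⁴.
Hole 1 (subtracted): ⌀0.3, A = 0.070686 in², y = 1.4 in, Ī = 0.00039761 in⁴.
Hole 2 (subtracted): ⌀0.3, A = 0.070686 in², y = 1.4 in, Ī = 0.00039761 in⁴.
By symmetry the centroid is at mid-height, ȳ = 1.4 in.
All pieces are centred on the horizontal axis through the centroid, so I = ΣĪ (holes subtracted) = 9.8776 in⁴.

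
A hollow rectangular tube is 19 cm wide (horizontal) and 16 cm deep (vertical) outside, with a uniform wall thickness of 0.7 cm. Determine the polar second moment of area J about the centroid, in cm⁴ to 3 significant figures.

J ≈ 4430 cm⁴

Split into non-overlapping primitives; take the origin at the lower-left of the bounding box.
Outer rectangle: 19 × 16, A = 304 cm², y = 8 cm, Ī = 6485.3 cm⁴.
Inner void (subtracted): 17.6 × 14.6, A = 256.96 cm², y = 8 cm, Ī = 4564.5 cm⁴.
By symmetry the centroid is at mid-height, ȳ = 8 cm.
All pieces are centred on the centroidal x-axis, so I = ΣĪ (holes subtracted) = 1920.9 cm⁴.
Repeating about the centroidal y-axis gives I_y = 2512.3 cm⁴.
Polar second moment: J = I_x + I_y = 4433.2 cm⁴.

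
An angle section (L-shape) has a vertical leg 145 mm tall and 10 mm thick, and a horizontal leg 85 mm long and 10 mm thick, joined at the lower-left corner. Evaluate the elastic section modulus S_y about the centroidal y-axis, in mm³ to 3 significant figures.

S_y ≈ 1.92 × 10⁴ mm³

Treat the section as a set of non-overlapping primitives; coordinates are from the bounding-box lower-left.
Vertical leg: 10 × 145, A = 1 450 mm², x = 5 mm, Ī = 12 083 mm⁴.
Horizontal leg (remainder): 75 × 10, A = 750 mm², x = 47.5 mm, Ī = 351 563 mm⁴.
Centroid: x̄ = ΣA·x / ΣA = 19.489 mm.
Transfer each piece to the centroidal y-axis using Ī + A·d² with d = x − 19.489:
  vertical leg: d = -14.489 mm → contributes +316 468 mm⁴
  horizontal leg (remainder): d = 28.011 mm → contributes +940 040 mm⁴
Total I = 1 256 508 mm⁴.
Extreme fibre distance c = 65.511 mm; S = I/c = 19 180 mm³.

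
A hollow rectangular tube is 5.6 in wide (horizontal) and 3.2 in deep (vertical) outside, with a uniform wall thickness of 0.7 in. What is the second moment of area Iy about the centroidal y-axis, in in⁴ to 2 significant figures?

Iy ≈ 36 in⁴

Decompose the section into non-overlapping parts with the origin at the bottom-left of its bounding rectangle.
Outer rectangle: 5.6 × 3.2, A = 17.92 in², x = 2.8 in, Ī = 46.83 in⁴.
Inner void (subtracted): 4.2 × 1.8, A = 7.56 in², x = 2.8 in, Ī = 11.11 in⁴.
By symmetry the centroid is at mid-width, x̄ = 2.8 in.
All pieces are centred on the centroidal y-axis, so I = ΣĪ (holes subtracted) = 35.72 in⁴.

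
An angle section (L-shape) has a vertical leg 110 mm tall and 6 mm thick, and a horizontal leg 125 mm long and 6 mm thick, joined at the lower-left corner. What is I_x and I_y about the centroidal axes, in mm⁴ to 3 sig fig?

Decompose the section into non-overlapping parts with the origin at the bottom-left of its bounding rectangle.
Vertical leg: 6 × 110, A = 660 mm², y = 55 mm, Ī = 665 500 mm⁴.
Horizontal leg (remainder): 119 × 6, A = 714 mm², y = 3 mm, Ī = 2 142 mm⁴.
Centroid: ȳ = ΣA·y / ΣA = 27.978 mm.
Transfer each piece to the centroidal x-axis using Ī + A·d² with d = y − 27.978:
  vertical leg: d = 27.022 mm → contributes +1 147 418 mm⁴
  horizontal leg (remainder): d = -24.978 mm → contributes +447 613 mm⁴
Total I = 1 595 031 mm⁴.
For the y-axis: x̄ = 35.478 mm.
Repeating about the centroidal y-axis gives I_y = 2 184 284 mm⁴.

I_x ≈ 1.60 × 10⁶ mm⁴, I_y ≈ 2.18 × 10⁶ mm⁴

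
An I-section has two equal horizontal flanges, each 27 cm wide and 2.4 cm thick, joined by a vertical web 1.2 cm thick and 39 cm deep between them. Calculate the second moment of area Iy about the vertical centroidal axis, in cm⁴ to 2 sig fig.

Iy ≈ 7900 cm⁴

Treat the section as a set of non-overlapping primitives; coordinates are from the bounding-box lower-left.
Bottom flange: 27 × 2.4, A = 64.8 cm², x = 13.5 cm, Ī = 3 937 cm⁴.
Web: 1.2 × 39, A = 46.8 cm², x = 13.5 cm, Ī = 5.616 cm⁴.
Top flange: 27 × 2.4, A = 64.8 cm², x = 13.5 cm, Ī = 3 937 cm⁴.
By symmetry the centroid is at mid-width, x̄ = 13.5 cm.
All pieces are centred on the vertical centroidal axis, so I = ΣĪ = 7 879 cm⁴.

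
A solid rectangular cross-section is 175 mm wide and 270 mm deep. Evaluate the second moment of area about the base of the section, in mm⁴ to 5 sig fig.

I_base ≈ 1.1482 × 10⁹ mm⁴

The section: 175 × 270, A = 47 250 mm², y = 135 mm, Ī = 287 043 750 mm⁴.
Transfer it to the base of the section using Ī + A·d² with d = y − 0:
  the section: d = 135 mm → contributes +1 148 175 000 mm⁴
Total I = 1 148 175 000 mm⁴.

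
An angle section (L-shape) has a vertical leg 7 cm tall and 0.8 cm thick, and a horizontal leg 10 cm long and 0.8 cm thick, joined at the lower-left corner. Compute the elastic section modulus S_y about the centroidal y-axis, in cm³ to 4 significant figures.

S_y ≈ 19.48 cm³

Split into non-overlapping primitives; take the origin at the lower-left of the bounding box.
Vertical leg: 0.8 × 7, A = 5.6 cm², x = 0.4 cm, Ī = 0.298667 cm⁴.
Horizontal leg (remainder): 9.2 × 0.8, A = 7.36 cm², x = 5.4 cm, Ī = 51.9125 cm⁴.
Centroid: x̄ = ΣA·x / ΣA = 3.23951 cm.
Transfer each piece to the centroidal y-axis using Ī + A·d² with d = x − 3.23951:
  vertical leg: d = -2.83951 cm → contributes +45.4503 cm⁴
  horizontal leg (remainder): d = 2.16049 cm → contributes +86.2671 cm⁴
Total I = 131.717 cm⁴.
Extreme fibre distance c = 6.76049 cm; S = I/c = 19.4834 cm³.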